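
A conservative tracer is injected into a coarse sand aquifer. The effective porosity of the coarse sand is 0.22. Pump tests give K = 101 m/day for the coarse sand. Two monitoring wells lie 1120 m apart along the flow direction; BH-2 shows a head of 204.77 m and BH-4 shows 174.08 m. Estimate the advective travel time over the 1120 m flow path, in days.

89.0

Hydraulic gradient i = (204.77 − 174.08) / 1120 = 30.69 / 1120 = 0.02740.
Darcy flux q = K · i = 101.0 × 0.02740 = 2.768 m/day.
Seepage velocity v = q / n_e = 2.768 / 0.22 = 12.58 m/day.
Travel time t = L / v = 1120 / 12.58 = 89.03 days.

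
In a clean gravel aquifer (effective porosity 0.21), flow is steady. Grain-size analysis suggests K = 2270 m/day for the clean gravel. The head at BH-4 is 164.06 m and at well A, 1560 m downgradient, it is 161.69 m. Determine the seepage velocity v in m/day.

16.4

Hydraulic gradient i = (164.06 − 161.69) / 1560 = 2.37 / 1560 = 0.001519.
Darcy flux q = K · i = 2270 × 0.001519 = 3.449 m/day.
Seepage velocity v = q / n_e = 3.449 / 0.21 = 16.42 m/day.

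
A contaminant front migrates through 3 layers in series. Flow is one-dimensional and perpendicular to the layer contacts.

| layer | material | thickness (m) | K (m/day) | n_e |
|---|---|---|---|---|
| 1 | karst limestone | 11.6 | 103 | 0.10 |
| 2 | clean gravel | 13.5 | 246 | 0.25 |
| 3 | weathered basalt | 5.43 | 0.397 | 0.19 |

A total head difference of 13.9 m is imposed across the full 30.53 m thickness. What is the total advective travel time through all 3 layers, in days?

5.54

With flow normal to the layers, continuity requires the same specific discharge q through every layer.
Σ(b_i/K_i) = 11.6/103 + 13.5/246 + 5.43/0.397 = 13.85 d.
q = Δh / Σ(b_i/K_i) = 13.9 / 13.85 = 1.004 m/day.
In each layer the seepage velocity is v_i = q/n_i, so the layer transit time is t_i = b_i·n_i / q:
  layer 1 (karst limestone): t_1 = 11.6 × 0.10 / 1.004 = 1.155 d
  layer 2 (clean gravel): t_2 = 13.5 × 0.25 / 1.004 = 3.362 d
  layer 3 (weathered basalt): t_3 = 5.43 × 0.19 / 1.004 = 1.028 d
Total t = Σ t_i = 5.545 days.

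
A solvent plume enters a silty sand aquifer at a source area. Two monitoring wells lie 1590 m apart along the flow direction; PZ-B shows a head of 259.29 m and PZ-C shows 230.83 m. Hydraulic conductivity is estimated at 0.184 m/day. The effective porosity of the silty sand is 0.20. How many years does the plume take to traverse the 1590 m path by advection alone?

Hydraulic gradient i = (259.29 − 230.83) / 1590 = 28.46 / 1590 = 0.01790.
Darcy flux q = K · i = 0.1840 × 0.01790 = 0.003293 m/day.
Seepage velocity v = q / n_e = 0.003293 / 0.20 = 0.01647 m/day.
Travel time t = L / v = 1590 / 0.01647 = 96554 days = 264.4 years.

264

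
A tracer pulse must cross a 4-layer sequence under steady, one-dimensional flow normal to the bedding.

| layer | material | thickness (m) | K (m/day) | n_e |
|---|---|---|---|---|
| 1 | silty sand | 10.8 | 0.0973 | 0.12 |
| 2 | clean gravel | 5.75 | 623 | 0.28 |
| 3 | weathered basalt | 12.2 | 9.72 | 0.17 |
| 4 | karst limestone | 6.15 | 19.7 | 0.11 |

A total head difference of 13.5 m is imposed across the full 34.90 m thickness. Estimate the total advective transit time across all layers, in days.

47.2

With flow normal to the layers, continuity requires the same specific discharge q through every layer.
Σ(b_i/K_i) = 10.8/0.0973 + 5.75/623 + 12.2/9.72 + 6.15/19.7 = 112.6 d.
q = Δh / Σ(b_i/K_i) = 13.5 / 112.6 = 0.1199 m/day.
In each layer the seepage velocity is v_i = q/n_i, so the layer transit time is t_i = b_i·n_i / q:
  layer 1 (silty sand): t_1 = 10.8 × 0.12 / 0.1199 = 10.81 d
  layer 2 (clean gravel): t_2 = 5.75 × 0.28 / 0.1199 = 13.43 d
  layer 3 (weathered basalt): t_3 = 12.2 × 0.17 / 0.1199 = 17.29 d
  layer 4 (karst limestone): t_4 = 6.15 × 0.11 / 0.1199 = 5.641 d
Total t = Σ t_i = 47.17 days.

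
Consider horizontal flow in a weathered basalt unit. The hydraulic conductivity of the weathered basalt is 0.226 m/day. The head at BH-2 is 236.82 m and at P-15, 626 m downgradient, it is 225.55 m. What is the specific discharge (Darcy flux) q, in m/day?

0.00407

Hydraulic gradient i = (236.82 − 225.55) / 626 = 11.27 / 626 = 0.01800.
Specific discharge q = K · i = 0.2260 × 0.01800 = 0.004069 m/day.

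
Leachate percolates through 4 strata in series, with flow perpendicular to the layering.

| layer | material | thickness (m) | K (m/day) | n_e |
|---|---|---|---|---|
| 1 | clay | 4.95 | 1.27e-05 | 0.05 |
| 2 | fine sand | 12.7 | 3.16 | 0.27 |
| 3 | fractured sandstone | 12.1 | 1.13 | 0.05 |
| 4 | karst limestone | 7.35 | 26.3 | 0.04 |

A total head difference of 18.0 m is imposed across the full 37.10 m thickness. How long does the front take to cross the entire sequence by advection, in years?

With flow normal to the layers, continuity requires the same specific discharge q through every layer.
Σ(b_i/K_i) = 4.95/1.27e-05 + 12.7/3.16 + 12.1/1.13 + 7.35/26.3 = 3.898e+05 d.
q = Δh / Σ(b_i/K_i) = 18.0 / 3.898e+05 = 4.618e-05 m/day.
In each layer the seepage velocity is v_i = q/n_i, so the layer transit time is t_i = b_i·n_i / q:
  layer 1 (clay): t_1 = 4.95 × 0.05 / 4.618e-05 = 5359 d
  layer 2 (fine sand): t_2 = 12.7 × 0.27 / 4.618e-05 = 74253 d
  layer 3 (fractured sandstone): t_3 = 12.1 × 0.05 / 4.618e-05 = 13101 d
  layer 4 (karst limestone): t_4 = 7.35 × 0.04 / 4.618e-05 = 6366 d
Total t = Σ t_i = 99080 days = 271.3 years.

271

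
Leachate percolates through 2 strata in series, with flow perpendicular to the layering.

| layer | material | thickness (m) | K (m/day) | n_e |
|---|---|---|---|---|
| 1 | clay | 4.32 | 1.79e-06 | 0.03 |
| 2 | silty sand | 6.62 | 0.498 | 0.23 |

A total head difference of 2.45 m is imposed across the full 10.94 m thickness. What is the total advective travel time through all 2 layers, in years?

4460

With flow normal to the layers, continuity requires the same specific discharge q through every layer.
Σ(b_i/K_i) = 4.32/1.79e-06 + 6.62/0.498 = 2.413e+06 d.
q = Δh / Σ(b_i/K_i) = 2.45 / 2.413e+06 = 1.015e-06 m/day.
In each layer the seepage velocity is v_i = q/n_i, so the layer transit time is t_i = b_i·n_i / q:
  layer 1 (clay): t_1 = 4.32 × 0.03 / 1.015e-06 = 1.277e+05 d
  layer 2 (silty sand): t_2 = 6.62 × 0.23 / 1.015e-06 = 1.500e+06 d
Total t = Σ t_i = 1.628e+06 days = 4456 years.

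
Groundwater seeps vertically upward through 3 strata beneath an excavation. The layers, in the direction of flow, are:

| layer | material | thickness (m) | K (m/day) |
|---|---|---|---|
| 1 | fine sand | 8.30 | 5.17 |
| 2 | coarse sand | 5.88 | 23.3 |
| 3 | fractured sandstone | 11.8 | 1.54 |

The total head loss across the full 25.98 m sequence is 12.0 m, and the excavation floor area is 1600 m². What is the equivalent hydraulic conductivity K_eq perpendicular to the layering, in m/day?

Flow is perpendicular to layering, so the layers act in series and the equivalent K is the thickness-weighted harmonic mean.
Total thickness L = 8.30 + 5.88 + 11.8 = 25.98 m.
Σ(b_i/K_i) = 8.30/5.17 + 5.88/23.3 + 11.8/1.54 = 9.520 d.
K_eq = L / Σ(b_i/K_i) = 25.98 / 9.520 = 2.729 m/day.

2.73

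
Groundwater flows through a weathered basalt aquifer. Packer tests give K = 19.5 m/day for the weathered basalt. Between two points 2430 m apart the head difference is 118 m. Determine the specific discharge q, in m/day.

Hydraulic gradient i = Δh / L = 118 / 2430 = 0.04856.
Specific discharge q = K · i = 19.50 × 0.04856 = 0.9469 m/day.

0.947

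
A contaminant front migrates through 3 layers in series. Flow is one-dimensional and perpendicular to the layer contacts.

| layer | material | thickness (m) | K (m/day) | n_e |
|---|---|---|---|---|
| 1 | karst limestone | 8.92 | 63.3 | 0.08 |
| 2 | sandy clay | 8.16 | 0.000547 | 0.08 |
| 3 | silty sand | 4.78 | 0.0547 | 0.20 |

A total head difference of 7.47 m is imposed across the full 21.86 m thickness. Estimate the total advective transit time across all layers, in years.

With flow normal to the layers, continuity requires the same specific discharge q through every layer.
Σ(b_i/K_i) = 8.92/63.3 + 8.16/0.000547 + 4.78/0.0547 = 15005 d.
q = Δh / Σ(b_i/K_i) = 7.47 / 15005 = 0.0004978 m/day.
In each layer the seepage velocity is v_i = q/n_i, so the layer transit time is t_i = b_i·n_i / q:
  layer 1 (karst limestone): t_1 = 8.92 × 0.08 / 0.0004978 = 1433 d
  layer 2 (sandy clay): t_2 = 8.16 × 0.08 / 0.0004978 = 1311 d
  layer 3 (silty sand): t_3 = 4.78 × 0.20 / 0.0004978 = 1920 d
Total t = Σ t_i = 4665 days = 12.77 years.

12.8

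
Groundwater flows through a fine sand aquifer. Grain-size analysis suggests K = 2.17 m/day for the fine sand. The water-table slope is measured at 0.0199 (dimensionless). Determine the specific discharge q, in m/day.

Hydraulic gradient i = 0.0199.
Specific discharge q = K · i = 2.170 × 0.01990 = 0.04318 m/day.

0.0432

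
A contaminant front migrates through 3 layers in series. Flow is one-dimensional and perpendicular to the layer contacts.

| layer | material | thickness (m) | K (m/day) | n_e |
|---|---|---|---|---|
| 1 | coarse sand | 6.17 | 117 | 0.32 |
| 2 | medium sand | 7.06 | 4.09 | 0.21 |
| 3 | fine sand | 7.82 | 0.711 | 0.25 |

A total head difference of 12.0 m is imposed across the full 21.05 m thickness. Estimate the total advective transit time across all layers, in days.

With flow normal to the layers, continuity requires the same specific discharge q through every layer.
Σ(b_i/K_i) = 6.17/117 + 7.06/4.09 + 7.82/0.711 = 12.78 d.
q = Δh / Σ(b_i/K_i) = 12.0 / 12.78 = 0.9392 m/day.
In each layer the seepage velocity is v_i = q/n_i, so the layer transit time is t_i = b_i·n_i / q:
  layer 1 (coarse sand): t_1 = 6.17 × 0.32 / 0.9392 = 2.102 d
  layer 2 (medium sand): t_2 = 7.06 × 0.21 / 0.9392 = 1.579 d
  layer 3 (fine sand): t_3 = 7.82 × 0.25 / 0.9392 = 2.082 d
Total t = Σ t_i = 5.763 days.

5.76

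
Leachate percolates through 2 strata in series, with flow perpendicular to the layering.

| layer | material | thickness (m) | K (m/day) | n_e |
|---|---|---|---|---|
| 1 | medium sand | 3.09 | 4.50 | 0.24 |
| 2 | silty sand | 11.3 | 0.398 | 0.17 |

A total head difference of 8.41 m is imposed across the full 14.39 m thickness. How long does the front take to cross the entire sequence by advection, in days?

9.21

With flow normal to the layers, continuity requires the same specific discharge q through every layer.
Σ(b_i/K_i) = 3.09/4.50 + 11.3/0.398 = 29.08 d.
q = Δh / Σ(b_i/K_i) = 8.41 / 29.08 = 0.2892 m/day.
In each layer the seepage velocity is v_i = q/n_i, so the layer transit time is t_i = b_i·n_i / q:
  layer 1 (medium sand): t_1 = 3.09 × 0.24 / 0.2892 = 2.564 d
  layer 2 (silty sand): t_2 = 11.3 × 0.17 / 0.2892 = 6.642 d
Total t = Σ t_i = 9.206 days.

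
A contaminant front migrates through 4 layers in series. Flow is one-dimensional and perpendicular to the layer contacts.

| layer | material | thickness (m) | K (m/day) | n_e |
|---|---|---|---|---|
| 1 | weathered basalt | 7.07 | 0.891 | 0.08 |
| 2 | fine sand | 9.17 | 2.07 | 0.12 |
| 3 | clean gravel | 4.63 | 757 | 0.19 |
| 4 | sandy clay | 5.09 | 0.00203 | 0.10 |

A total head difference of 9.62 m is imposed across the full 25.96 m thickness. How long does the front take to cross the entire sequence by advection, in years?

2.19

With flow normal to the layers, continuity requires the same specific discharge q through every layer.
Σ(b_i/K_i) = 7.07/0.891 + 9.17/2.07 + 4.63/757 + 5.09/0.00203 = 2520 d.
q = Δh / Σ(b_i/K_i) = 9.62 / 2520 = 0.003818 m/day.
In each layer the seepage velocity is v_i = q/n_i, so the layer transit time is t_i = b_i·n_i / q:
  layer 1 (weathered basalt): t_1 = 7.07 × 0.08 / 0.003818 = 148.1 d
  layer 2 (fine sand): t_2 = 9.17 × 0.12 / 0.003818 = 288.2 d
  layer 3 (clean gravel): t_3 = 4.63 × 0.19 / 0.003818 = 230.4 d
  layer 4 (sandy clay): t_4 = 5.09 × 0.10 / 0.003818 = 133.3 d
Total t = Σ t_i = 800.1 days = 2.191 years.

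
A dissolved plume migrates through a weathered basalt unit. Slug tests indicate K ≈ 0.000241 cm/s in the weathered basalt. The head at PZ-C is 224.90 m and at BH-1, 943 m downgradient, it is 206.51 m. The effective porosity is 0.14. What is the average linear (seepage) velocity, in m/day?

0.0290

Convert K: 0.000241 cm/s × 864 = 0.2082 m/day.
Hydraulic gradient i = (224.90 − 206.51) / 943 = 18.39 / 943 = 0.01950.
Darcy flux q = K · i = 0.2082 × 0.01950 = 0.004061 m/day.
Seepage velocity v = q / n_e = 0.004061 / 0.14 = 0.02900 m/day.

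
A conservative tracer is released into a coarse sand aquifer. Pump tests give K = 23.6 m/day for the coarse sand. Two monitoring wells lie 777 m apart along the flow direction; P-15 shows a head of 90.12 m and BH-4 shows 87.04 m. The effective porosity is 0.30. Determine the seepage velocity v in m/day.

Hydraulic gradient i = (90.12 − 87.04) / 777 = 3.08 / 777 = 0.003964.
Darcy flux q = K · i = 23.60 × 0.003964 = 0.09355 m/day.
Seepage velocity v = q / n_e = 0.09355 / 0.30 = 0.3118 m/day.

0.312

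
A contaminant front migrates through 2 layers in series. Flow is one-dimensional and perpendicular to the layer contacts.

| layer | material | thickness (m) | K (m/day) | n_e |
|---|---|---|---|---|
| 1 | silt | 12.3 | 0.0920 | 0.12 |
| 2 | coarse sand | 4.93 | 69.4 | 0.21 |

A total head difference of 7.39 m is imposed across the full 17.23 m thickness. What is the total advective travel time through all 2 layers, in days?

With flow normal to the layers, continuity requires the same specific discharge q through every layer.
Σ(b_i/K_i) = 12.3/0.0920 + 4.93/69.4 = 133.8 d.
q = Δh / Σ(b_i/K_i) = 7.39 / 133.8 = 0.05525 m/day.
In each layer the seepage velocity is v_i = q/n_i, so the layer transit time is t_i = b_i·n_i / q:
  layer 1 (silt): t_1 = 12.3 × 0.12 / 0.05525 = 26.72 d
  layer 2 (coarse sand): t_2 = 4.93 × 0.21 / 0.05525 = 18.74 d
Total t = Σ t_i = 45.46 days.

45.5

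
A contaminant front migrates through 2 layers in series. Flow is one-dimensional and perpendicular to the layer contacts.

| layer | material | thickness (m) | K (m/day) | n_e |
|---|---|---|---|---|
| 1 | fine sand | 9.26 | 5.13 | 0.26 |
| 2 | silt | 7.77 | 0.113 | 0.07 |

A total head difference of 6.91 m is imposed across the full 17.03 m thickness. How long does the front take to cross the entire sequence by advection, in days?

With flow normal to the layers, continuity requires the same specific discharge q through every layer.
Σ(b_i/K_i) = 9.26/5.13 + 7.77/0.113 = 70.57 d.
q = Δh / Σ(b_i/K_i) = 6.91 / 70.57 = 0.09792 m/day.
In each layer the seepage velocity is v_i = q/n_i, so the layer transit time is t_i = b_i·n_i / q:
  layer 1 (fine sand): t_1 = 9.26 × 0.26 / 0.09792 = 24.59 d
  layer 2 (silt): t_2 = 7.77 × 0.07 / 0.09792 = 5.554 d
Total t = Σ t_i = 30.14 days.

30.1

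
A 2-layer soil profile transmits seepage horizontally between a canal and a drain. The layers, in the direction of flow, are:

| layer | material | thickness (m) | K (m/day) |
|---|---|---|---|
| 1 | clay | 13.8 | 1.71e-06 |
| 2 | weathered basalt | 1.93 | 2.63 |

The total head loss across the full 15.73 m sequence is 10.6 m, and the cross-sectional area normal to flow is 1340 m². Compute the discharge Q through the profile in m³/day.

0.00176

Flow is perpendicular to layering, so the layers act in series and the equivalent K is the thickness-weighted harmonic mean.
Total thickness L = 13.8 + 1.93 = 15.73 m.
Σ(b_i/K_i) = 13.8/1.71e-06 + 1.93/2.63 = 8.070e+06 d.
K_eq = L / Σ(b_i/K_i) = 15.73 / 8.070e+06 = 1.949e-06 m/day.
Q = K_eq · A · (Δh/L) = 1.949e-06 × 1340 × (10.6/15.73) = 0.001760 m³/day.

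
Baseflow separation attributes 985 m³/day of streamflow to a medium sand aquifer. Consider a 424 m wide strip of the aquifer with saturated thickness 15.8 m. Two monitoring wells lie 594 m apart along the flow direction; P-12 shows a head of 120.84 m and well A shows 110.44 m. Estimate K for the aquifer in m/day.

Cross-sectional area A = 424 × 15.8 = 6699 m².
Hydraulic gradient i = (120.84 − 110.44) / 594 = 10.4 / 594 = 0.01751.
From Q = K·A·i, K = Q / (A·i) = 985 / (6699 × 0.01751) = 8.398 m/day.

8.40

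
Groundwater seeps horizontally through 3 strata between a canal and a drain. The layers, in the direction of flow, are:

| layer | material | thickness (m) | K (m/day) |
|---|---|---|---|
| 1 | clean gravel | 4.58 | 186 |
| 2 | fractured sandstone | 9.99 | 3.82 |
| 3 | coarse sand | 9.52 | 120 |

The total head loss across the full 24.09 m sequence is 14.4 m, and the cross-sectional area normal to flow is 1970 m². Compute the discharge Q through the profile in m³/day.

Flow is perpendicular to layering, so the layers act in series and the equivalent K is the thickness-weighted harmonic mean.
Total thickness L = 4.58 + 9.99 + 9.52 = 24.09 m.
Σ(b_i/K_i) = 4.58/186 + 9.99/3.82 + 9.52/120 = 2.719 d.
K_eq = L / Σ(b_i/K_i) = 24.09 / 2.719 = 8.859 m/day.
Q = K_eq · A · (Δh/L) = 8.859 × 1970 × (14.4/24.09) = 10433 m³/day.

10400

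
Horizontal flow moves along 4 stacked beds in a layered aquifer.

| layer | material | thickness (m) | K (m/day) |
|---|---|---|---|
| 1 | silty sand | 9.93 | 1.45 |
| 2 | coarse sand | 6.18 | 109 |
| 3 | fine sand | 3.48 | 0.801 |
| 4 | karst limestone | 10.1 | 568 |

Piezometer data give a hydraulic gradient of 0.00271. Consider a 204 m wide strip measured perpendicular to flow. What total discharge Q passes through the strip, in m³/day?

3550

Flow is parallel to layering, so each bed carries its own Darcy discharge and the transmissivities add.
Σ(K_i·b_i) = 1.45×9.93 + 109×6.18 + 0.801×3.48 + 568×10.1 = 6428 m²/day.
Hydraulic gradient i = 0.00271.
Q = Σ(K_i·b_i) · W · i = 6428 × 204 × 0.002710 = 3553 m³/day.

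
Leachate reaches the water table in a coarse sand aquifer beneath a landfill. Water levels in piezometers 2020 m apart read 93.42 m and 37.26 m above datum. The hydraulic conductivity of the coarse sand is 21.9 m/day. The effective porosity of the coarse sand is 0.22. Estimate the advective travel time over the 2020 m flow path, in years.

Hydraulic gradient i = (93.42 − 37.26) / 2020 = 56.16 / 2020 = 0.02780.
Darcy flux q = K · i = 21.90 × 0.02780 = 0.6089 m/day.
Seepage velocity v = q / n_e = 0.6089 / 0.22 = 2.768 m/day.
Travel time t = L / v = 2020 / 2.768 = 729.9 days = 1.998 years.

2.00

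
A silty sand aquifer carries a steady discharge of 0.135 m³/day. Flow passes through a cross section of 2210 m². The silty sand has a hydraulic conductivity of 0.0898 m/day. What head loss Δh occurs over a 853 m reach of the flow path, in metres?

From Q = K·A·i, i = Q / (K·A) = 0.135 / (0.08980 × 2210) = 0.0006802.
Head loss Δh = i · L = 0.0006802 × 853 = 0.5802 m.

0.580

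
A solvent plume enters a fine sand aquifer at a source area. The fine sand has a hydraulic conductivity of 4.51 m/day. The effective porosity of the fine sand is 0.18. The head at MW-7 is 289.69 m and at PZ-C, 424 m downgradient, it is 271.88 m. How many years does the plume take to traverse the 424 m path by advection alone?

Hydraulic gradient i = (289.69 − 271.88) / 424 = 17.81 / 424 = 0.04200.
Darcy flux q = K · i = 4.510 × 0.04200 = 0.1894 m/day.
Seepage velocity v = q / n_e = 0.1894 / 0.18 = 1.052 m/day.
Travel time t = L / v = 424 / 1.052 = 402.9 days = 1.103 years.

1.10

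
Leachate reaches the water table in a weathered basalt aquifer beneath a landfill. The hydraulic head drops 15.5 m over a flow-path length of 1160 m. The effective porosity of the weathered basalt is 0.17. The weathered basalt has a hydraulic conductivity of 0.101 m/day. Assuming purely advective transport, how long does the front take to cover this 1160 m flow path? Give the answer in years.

400

Hydraulic gradient i = Δh / L = 15.5 / 1160 = 0.01336.
Darcy flux q = K · i = 0.1010 × 0.01336 = 0.001350 m/day.
Seepage velocity v = q / n_e = 0.001350 / 0.17 = 0.007939 m/day.
Travel time t = L / v = 1160 / 0.007939 = 1.461e+05 days = 400.1 years.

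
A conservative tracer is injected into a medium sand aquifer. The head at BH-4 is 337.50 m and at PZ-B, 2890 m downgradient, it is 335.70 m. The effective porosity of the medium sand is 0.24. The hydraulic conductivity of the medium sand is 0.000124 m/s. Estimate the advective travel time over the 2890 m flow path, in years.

285

Convert K: 0.000124 m/s × 86400 = 10.71 m/day.
Hydraulic gradient i = (337.50 − 335.70) / 2890 = 1.8 / 2890 = 0.0006228.
Darcy flux q = K · i = 10.71 × 0.0006228 = 0.006673 m/day.
Seepage velocity v = q / n_e = 0.006673 / 0.24 = 0.02780 m/day.
Travel time t = L / v = 2890 / 0.02780 = 1.039e+05 days = 284.6 years.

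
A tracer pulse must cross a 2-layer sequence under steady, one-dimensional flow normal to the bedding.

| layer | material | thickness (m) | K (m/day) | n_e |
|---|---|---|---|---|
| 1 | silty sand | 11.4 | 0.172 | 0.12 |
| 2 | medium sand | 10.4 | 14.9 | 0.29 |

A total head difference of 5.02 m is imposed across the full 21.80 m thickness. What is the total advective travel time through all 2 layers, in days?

With flow normal to the layers, continuity requires the same specific discharge q through every layer.
Σ(b_i/K_i) = 11.4/0.172 + 10.4/14.9 = 66.98 d.
q = Δh / Σ(b_i/K_i) = 5.02 / 66.98 = 0.07495 m/day.
In each layer the seepage velocity is v_i = q/n_i, so the layer transit time is t_i = b_i·n_i / q:
  layer 1 (silty sand): t_1 = 11.4 × 0.12 / 0.07495 = 18.25 d
  layer 2 (medium sand): t_2 = 10.4 × 0.29 / 0.07495 = 40.24 d
Total t = Σ t_i = 58.49 days.

58.5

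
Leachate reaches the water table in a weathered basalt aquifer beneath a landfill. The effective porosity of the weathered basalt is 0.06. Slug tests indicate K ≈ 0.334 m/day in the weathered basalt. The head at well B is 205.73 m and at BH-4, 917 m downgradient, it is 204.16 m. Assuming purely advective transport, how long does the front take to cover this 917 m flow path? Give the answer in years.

263

Hydraulic gradient i = (205.73 − 204.16) / 917 = 1.57 / 917 = 0.001712.
Darcy flux q = K · i = 0.3340 × 0.001712 = 0.0005718 m/day.
Seepage velocity v = q / n_e = 0.0005718 / 0.06 = 0.009531 m/day.
Travel time t = L / v = 917 / 0.009531 = 96215 days = 263.4 years.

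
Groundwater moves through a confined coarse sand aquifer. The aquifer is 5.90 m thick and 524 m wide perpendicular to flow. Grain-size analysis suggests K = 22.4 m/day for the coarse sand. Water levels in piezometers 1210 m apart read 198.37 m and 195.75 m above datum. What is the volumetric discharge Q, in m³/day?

Cross-sectional area A = 524 × 5.90 = 3092 m².
Hydraulic gradient i = (198.37 − 195.75) / 1210 = 2.62 / 1210 = 0.002165.
Darcy's law: Q = K · A · i = 22.40 × 3092 × 0.002165 = 150.0 m³/day.

150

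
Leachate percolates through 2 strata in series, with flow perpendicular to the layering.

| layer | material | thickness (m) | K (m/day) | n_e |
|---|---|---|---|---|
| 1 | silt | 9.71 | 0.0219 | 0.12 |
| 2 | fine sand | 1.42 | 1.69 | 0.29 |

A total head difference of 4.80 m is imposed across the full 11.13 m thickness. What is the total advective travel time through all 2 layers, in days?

With flow normal to the layers, continuity requires the same specific discharge q through every layer.
Σ(b_i/K_i) = 9.71/0.0219 + 1.42/1.69 = 444.2 d.
q = Δh / Σ(b_i/K_i) = 4.80 / 444.2 = 0.01081 m/day.
In each layer the seepage velocity is v_i = q/n_i, so the layer transit time is t_i = b_i·n_i / q:
  layer 1 (silt): t_1 = 9.71 × 0.12 / 0.01081 = 107.8 d
  layer 2 (fine sand): t_2 = 1.42 × 0.29 / 0.01081 = 38.11 d
Total t = Σ t_i = 145.9 days.

146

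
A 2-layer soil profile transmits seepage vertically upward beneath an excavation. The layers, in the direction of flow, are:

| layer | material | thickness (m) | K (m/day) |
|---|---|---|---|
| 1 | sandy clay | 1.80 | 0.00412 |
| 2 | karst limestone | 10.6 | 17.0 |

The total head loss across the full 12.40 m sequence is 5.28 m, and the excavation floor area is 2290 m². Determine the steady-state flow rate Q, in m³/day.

27.6

Flow is perpendicular to layering, so the layers act in series and the equivalent K is the thickness-weighted harmonic mean.
Total thickness L = 1.80 + 10.6 = 12.40 m.
Σ(b_i/K_i) = 1.80/0.00412 + 10.6/17.0 = 437.5 d.
K_eq = L / Σ(b_i/K_i) = 12.40 / 437.5 = 0.02834 m/day.
Q = K_eq · A · (Δh/L) = 0.02834 × 2290 × (5.28/12.40) = 27.64 m³/day.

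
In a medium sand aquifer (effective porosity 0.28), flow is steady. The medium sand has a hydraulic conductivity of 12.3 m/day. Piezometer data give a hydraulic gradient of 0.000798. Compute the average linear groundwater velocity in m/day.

Hydraulic gradient i = 0.000798.
Darcy flux q = K · i = 12.30 × 0.0007980 = 0.009815 m/day.
Seepage velocity v = q / n_e = 0.009815 / 0.28 = 0.03505 m/day.

0.0351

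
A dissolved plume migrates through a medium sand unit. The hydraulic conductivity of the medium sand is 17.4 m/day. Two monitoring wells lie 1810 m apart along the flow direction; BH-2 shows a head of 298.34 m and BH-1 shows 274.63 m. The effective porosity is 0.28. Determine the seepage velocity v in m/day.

0.814

Hydraulic gradient i = (298.34 − 274.63) / 1810 = 23.71 / 1810 = 0.01310.
Darcy flux q = K · i = 17.40 × 0.01310 = 0.2279 m/day.
Seepage velocity v = q / n_e = 0.2279 / 0.28 = 0.8140 m/day.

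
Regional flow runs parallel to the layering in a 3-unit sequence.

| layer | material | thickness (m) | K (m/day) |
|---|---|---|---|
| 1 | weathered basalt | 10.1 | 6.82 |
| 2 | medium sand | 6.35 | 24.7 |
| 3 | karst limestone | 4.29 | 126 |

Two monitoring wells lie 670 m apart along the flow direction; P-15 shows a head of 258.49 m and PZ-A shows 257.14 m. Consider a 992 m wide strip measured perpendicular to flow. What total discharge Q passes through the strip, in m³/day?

Flow is parallel to layering, so each bed carries its own Darcy discharge and the transmissivities add.
Σ(K_i·b_i) = 6.82×10.1 + 24.7×6.35 + 126×4.29 = 766.3 m²/day.
Hydraulic gradient i = (258.49 − 257.14) / 670 = 1.35 / 670 = 0.002015.
Q = Σ(K_i·b_i) · W · i = 766.3 × 992 × 0.002015 = 1532 m³/day.

1530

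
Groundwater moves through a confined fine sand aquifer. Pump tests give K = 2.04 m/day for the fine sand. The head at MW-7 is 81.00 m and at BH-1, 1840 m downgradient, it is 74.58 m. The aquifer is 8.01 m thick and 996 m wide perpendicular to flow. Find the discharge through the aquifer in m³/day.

56.8

Cross-sectional area A = 996 × 8.01 = 7978 m².
Hydraulic gradient i = (81.00 − 74.58) / 1840 = 6.42 / 1840 = 0.003489.
Darcy's law: Q = K · A · i = 2.040 × 7978 × 0.003489 = 56.79 m³/day.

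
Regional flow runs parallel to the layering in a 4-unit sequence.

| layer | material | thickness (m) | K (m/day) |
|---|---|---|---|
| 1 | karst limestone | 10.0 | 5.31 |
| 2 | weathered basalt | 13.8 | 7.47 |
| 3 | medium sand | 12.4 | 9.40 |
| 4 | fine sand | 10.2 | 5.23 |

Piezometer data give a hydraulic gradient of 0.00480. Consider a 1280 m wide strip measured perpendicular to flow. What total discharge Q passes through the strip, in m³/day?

2000

Flow is parallel to layering, so each bed carries its own Darcy discharge and the transmissivities add.
Σ(K_i·b_i) = 5.31×10.0 + 7.47×13.8 + 9.40×12.4 + 5.23×10.2 = 326.1 m²/day.
Hydraulic gradient i = 0.00480.
Q = Σ(K_i·b_i) · W · i = 326.1 × 1280 × 0.004800 = 2004 m³/day.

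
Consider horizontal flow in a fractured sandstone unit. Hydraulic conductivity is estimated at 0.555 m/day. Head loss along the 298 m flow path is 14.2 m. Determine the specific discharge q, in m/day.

Hydraulic gradient i = Δh / L = 14.2 / 298 = 0.04765.
Specific discharge q = K · i = 0.5550 × 0.04765 = 0.02645 m/day.

0.0264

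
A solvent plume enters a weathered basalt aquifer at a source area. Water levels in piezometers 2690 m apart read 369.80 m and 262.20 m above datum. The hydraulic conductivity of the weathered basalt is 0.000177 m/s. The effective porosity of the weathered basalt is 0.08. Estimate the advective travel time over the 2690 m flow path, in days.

352

Convert K: 0.000177 m/s × 86400 = 15.29 m/day.
Hydraulic gradient i = (369.80 − 262.20) / 2690 = 107.6 / 2690 = 0.04000.
Darcy flux q = K · i = 15.29 × 0.04000 = 0.6117 m/day.
Seepage velocity v = q / n_e = 0.6117 / 0.08 = 7.646 m/day.
Travel time t = L / v = 2690 / 7.646 = 351.8 days.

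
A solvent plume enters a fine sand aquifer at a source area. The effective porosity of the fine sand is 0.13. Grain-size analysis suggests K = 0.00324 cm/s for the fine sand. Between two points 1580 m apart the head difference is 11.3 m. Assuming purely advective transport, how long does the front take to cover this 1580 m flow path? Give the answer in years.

Convert K: 0.00324 cm/s × 864 = 2.799 m/day.
Hydraulic gradient i = Δh / L = 11.3 / 1580 = 0.007152.
Darcy flux q = K · i = 2.799 × 0.007152 = 0.02002 m/day.
Seepage velocity v = q / n_e = 0.02002 / 0.13 = 0.1540 m/day.
Travel time t = L / v = 1580 / 0.1540 = 10259 days = 28.09 years.

28.1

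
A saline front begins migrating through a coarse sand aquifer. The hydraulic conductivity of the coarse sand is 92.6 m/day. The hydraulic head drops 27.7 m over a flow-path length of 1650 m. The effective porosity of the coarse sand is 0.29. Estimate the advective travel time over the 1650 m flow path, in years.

0.843

Hydraulic gradient i = Δh / L = 27.7 / 1650 = 0.01679.
Darcy flux q = K · i = 92.60 × 0.01679 = 1.555 m/day.
Seepage velocity v = q / n_e = 1.555 / 0.29 = 5.361 m/day.
Travel time t = L / v = 1650 / 5.361 = 307.8 days = 0.8427 years.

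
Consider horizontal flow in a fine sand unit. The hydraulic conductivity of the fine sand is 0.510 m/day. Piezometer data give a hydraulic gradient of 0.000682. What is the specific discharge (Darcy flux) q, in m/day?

0.000348

Hydraulic gradient i = 0.000682.
Specific discharge q = K · i = 0.5100 × 0.0006820 = 0.0003478 m/day.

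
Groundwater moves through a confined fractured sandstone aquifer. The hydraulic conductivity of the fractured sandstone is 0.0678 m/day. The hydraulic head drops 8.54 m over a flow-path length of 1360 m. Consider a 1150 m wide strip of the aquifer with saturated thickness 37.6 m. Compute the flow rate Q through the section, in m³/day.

18.4

Cross-sectional area A = 1150 × 37.6 = 43240 m².
Hydraulic gradient i = Δh / L = 8.54 / 1360 = 0.006279.
Darcy's law: Q = K · A · i = 0.06780 × 43240 × 0.006279 = 18.41 m³/day.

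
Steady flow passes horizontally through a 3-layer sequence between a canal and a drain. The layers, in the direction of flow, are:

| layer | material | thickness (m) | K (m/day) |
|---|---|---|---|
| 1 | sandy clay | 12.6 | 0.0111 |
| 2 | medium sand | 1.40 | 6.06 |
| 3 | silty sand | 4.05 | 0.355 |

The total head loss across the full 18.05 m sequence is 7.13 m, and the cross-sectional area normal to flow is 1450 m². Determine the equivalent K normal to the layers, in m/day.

0.0157

Flow is perpendicular to layering, so the layers act in series and the equivalent K is the thickness-weighted harmonic mean.
Total thickness L = 12.6 + 1.40 + 4.05 = 18.05 m.
Σ(b_i/K_i) = 12.6/0.0111 + 1.40/6.06 + 4.05/0.355 = 1147 d.
K_eq = L / Σ(b_i/K_i) = 18.05 / 1147 = 0.01574 m/day.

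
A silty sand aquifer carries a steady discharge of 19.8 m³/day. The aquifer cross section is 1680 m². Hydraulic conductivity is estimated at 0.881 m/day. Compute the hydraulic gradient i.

From Q = K·A·i, i = Q / (K·A) = 19.8 / (0.8810 × 1680) = 0.01338.

0.0134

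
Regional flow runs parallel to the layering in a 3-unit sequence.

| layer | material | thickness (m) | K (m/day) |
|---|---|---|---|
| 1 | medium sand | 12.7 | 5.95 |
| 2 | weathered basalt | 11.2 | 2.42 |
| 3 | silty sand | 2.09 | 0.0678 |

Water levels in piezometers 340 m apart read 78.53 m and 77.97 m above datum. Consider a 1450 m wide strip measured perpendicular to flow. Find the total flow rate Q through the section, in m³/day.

Flow is parallel to layering, so each bed carries its own Darcy discharge and the transmissivities add.
Σ(K_i·b_i) = 5.95×12.7 + 2.42×11.2 + 0.0678×2.09 = 102.8 m²/day.
Hydraulic gradient i = (78.53 − 77.97) / 340 = 0.56 / 340 = 0.001647.
Q = Σ(K_i·b_i) · W · i = 102.8 × 1450 × 0.001647 = 245.5 m³/day.

246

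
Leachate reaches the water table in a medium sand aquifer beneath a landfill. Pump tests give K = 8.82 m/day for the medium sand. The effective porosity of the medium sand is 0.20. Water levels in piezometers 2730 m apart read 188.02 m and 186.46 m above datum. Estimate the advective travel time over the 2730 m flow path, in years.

297

Hydraulic gradient i = (188.02 − 186.46) / 2730 = 1.56 / 2730 = 0.0005714.
Darcy flux q = K · i = 8.820 × 0.0005714 = 0.005040 m/day.
Seepage velocity v = q / n_e = 0.005040 / 0.20 = 0.02520 m/day.
Travel time t = L / v = 2730 / 0.02520 = 1.083e+05 days = 296.6 years.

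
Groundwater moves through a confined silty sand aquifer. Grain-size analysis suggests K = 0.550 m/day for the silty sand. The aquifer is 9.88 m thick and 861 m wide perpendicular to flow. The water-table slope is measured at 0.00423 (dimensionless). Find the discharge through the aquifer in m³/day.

19.8

Cross-sectional area A = 861 × 9.88 = 8507 m².
Hydraulic gradient i = 0.00423.
Darcy's law: Q = K · A · i = 0.5500 × 8507 × 0.004230 = 19.79 m³/day.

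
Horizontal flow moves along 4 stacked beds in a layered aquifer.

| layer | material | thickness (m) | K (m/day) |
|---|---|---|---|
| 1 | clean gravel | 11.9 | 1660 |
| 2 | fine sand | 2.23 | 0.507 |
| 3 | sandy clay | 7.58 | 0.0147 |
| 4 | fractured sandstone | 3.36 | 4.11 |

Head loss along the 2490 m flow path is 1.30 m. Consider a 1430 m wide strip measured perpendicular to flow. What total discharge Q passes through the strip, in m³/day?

14800

Flow is parallel to layering, so each bed carries its own Darcy discharge and the transmissivities add.
Σ(K_i·b_i) = 1660×11.9 + 0.507×2.23 + 0.0147×7.58 + 4.11×3.36 = 19769 m²/day.
Hydraulic gradient i = Δh / L = 1.30 / 2490 = 0.0005221.
Q = Σ(K_i·b_i) · W · i = 19769 × 1430 × 0.0005221 = 14759 m³/day.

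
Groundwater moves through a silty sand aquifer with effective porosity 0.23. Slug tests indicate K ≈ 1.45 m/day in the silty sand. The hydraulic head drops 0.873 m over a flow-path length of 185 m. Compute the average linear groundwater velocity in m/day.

Hydraulic gradient i = Δh / L = 0.873 / 185 = 0.004719.
Darcy flux q = K · i = 1.450 × 0.004719 = 0.006842 m/day.
Seepage velocity v = q / n_e = 0.006842 / 0.23 = 0.02975 m/day.

0.0297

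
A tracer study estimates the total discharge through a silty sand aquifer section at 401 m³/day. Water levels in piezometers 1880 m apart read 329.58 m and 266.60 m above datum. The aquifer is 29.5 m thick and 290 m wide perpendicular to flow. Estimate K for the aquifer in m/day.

Cross-sectional area A = 290 × 29.5 = 8555 m².
Hydraulic gradient i = (329.58 − 266.60) / 1880 = 62.98 / 1880 = 0.03350.
From Q = K·A·i, K = Q / (A·i) = 401 / (8555 × 0.03350) = 1.399 m/day.

1.40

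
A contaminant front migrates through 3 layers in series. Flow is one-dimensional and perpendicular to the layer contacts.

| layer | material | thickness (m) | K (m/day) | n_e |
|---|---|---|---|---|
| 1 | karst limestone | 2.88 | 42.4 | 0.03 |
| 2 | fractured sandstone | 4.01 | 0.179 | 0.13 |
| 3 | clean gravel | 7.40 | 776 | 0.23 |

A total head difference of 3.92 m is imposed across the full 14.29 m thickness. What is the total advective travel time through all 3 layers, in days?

With flow normal to the layers, continuity requires the same specific discharge q through every layer.
Σ(b_i/K_i) = 2.88/42.4 + 4.01/0.179 + 7.40/776 = 22.48 d.
q = Δh / Σ(b_i/K_i) = 3.92 / 22.48 = 0.1744 m/day.
In each layer the seepage velocity is v_i = q/n_i, so the layer transit time is t_i = b_i·n_i / q:
  layer 1 (karst limestone): t_1 = 2.88 × 0.03 / 0.1744 = 0.4955 d
  layer 2 (fractured sandstone): t_2 = 4.01 × 0.13 / 0.1744 = 2.989 d
  layer 3 (clean gravel): t_3 = 7.40 × 0.23 / 0.1744 = 9.760 d
Total t = Σ t_i = 13.25 days.

13.2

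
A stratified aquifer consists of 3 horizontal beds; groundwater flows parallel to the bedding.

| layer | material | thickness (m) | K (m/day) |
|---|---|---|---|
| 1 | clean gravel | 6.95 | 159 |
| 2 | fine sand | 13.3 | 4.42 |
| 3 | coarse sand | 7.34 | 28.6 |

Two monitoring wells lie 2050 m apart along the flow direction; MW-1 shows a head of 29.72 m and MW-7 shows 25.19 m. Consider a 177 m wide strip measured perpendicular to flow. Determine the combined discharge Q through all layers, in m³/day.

537

Flow is parallel to layering, so each bed carries its own Darcy discharge and the transmissivities add.
Σ(K_i·b_i) = 159×6.95 + 4.42×13.3 + 28.6×7.34 = 1374 m²/day.
Hydraulic gradient i = (29.72 − 25.19) / 2050 = 4.53 / 2050 = 0.002210.
Q = Σ(K_i·b_i) · W · i = 1374 × 177 × 0.002210 = 537.3 m³/day.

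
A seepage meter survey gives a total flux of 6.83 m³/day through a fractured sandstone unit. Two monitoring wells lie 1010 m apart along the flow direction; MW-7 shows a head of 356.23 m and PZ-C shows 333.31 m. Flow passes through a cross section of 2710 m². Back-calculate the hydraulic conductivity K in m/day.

Hydraulic gradient i = (356.23 − 333.31) / 1010 = 22.92 / 1010 = 0.02269.
From Q = K·A·i, K = Q / (A·i) = 6.83 / (2710 × 0.02269) = 0.1111 m/day.

0.111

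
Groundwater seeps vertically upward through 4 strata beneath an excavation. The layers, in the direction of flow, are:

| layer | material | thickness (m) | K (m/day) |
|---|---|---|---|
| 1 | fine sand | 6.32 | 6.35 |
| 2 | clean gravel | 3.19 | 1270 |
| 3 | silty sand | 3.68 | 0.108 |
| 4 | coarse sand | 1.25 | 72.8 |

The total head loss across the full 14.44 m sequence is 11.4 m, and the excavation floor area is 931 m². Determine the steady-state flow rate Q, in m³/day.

302

Flow is perpendicular to layering, so the layers act in series and the equivalent K is the thickness-weighted harmonic mean.
Total thickness L = 6.32 + 3.19 + 3.68 + 1.25 = 14.44 m.
Σ(b_i/K_i) = 6.32/6.35 + 3.19/1270 + 3.68/0.108 + 1.25/72.8 = 35.09 d.
K_eq = L / Σ(b_i/K_i) = 14.44 / 35.09 = 0.4115 m/day.
Q = K_eq · A · (Δh/L) = 0.4115 × 931 × (11.4/14.44) = 302.5 m³/day.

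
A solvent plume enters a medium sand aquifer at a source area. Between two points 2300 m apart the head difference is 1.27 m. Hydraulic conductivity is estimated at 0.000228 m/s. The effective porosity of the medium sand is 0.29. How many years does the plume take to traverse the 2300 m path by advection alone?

168

Convert K: 0.000228 m/s × 86400 = 19.70 m/day.
Hydraulic gradient i = Δh / L = 1.27 / 2300 = 0.0005522.
Darcy flux q = K · i = 19.70 × 0.0005522 = 0.01088 m/day.
Seepage velocity v = q / n_e = 0.01088 / 0.29 = 0.03751 m/day.
Travel time t = L / v = 2300 / 0.03751 = 61320 days = 167.9 years.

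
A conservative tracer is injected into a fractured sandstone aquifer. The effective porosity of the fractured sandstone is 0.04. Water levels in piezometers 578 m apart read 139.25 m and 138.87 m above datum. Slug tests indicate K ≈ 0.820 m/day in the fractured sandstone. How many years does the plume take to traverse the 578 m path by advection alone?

117

Hydraulic gradient i = (139.25 − 138.87) / 578 = 0.38 / 578 = 0.0006574.
Darcy flux q = K · i = 0.8200 × 0.0006574 = 0.0005391 m/day.
Seepage velocity v = q / n_e = 0.0005391 / 0.04 = 0.01348 m/day.
Travel time t = L / v = 578 / 0.01348 = 42886 days = 117.4 years.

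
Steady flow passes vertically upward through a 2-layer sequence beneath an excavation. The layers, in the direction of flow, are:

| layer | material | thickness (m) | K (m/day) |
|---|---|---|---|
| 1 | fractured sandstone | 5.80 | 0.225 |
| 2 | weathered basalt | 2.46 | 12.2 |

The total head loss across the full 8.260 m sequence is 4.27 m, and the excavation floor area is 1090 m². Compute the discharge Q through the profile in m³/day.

179

Flow is perpendicular to layering, so the layers act in series and the equivalent K is the thickness-weighted harmonic mean.
Total thickness L = 5.80 + 2.46 = 8.260 m.
Σ(b_i/K_i) = 5.80/0.225 + 2.46/12.2 = 25.98 d.
K_eq = L / Σ(b_i/K_i) = 8.260 / 25.98 = 0.3179 m/day.
Q = K_eq · A · (Δh/L) = 0.3179 × 1090 × (4.27/8.260) = 179.2 m³/day.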